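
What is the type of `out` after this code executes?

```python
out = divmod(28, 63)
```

divmod() returns a tuple (quotient, remainder)

tuple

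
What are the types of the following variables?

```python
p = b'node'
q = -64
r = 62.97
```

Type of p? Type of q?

p is bytes; q is int

bytes, int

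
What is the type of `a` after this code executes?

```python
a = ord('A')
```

ord() returns int (Unicode code point)

int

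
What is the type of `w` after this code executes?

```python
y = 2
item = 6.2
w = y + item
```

int + float returns float (2 + 6.2 = 8.2)

float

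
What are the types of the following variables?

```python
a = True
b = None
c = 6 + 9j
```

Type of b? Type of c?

b is NoneType; c is complex

NoneType, complex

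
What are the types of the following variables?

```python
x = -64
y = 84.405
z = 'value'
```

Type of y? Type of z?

y is float; z is str

float, str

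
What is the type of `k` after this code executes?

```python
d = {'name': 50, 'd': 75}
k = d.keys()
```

.keys() returns a dict_keys view object

dict_keys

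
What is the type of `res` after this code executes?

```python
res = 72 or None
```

'or' returns first truthy value (72, int)

int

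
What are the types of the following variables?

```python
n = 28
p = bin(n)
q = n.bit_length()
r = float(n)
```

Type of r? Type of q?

float() returns float; int.bit_length() returns int

float, int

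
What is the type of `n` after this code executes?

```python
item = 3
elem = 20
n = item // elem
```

int // int returns int (3 // 20 = 0)

int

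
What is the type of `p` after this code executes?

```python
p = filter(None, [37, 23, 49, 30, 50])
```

filter() returns a filter iterator object

filter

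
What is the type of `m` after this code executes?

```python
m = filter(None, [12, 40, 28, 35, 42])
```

filter() returns a filter iterator object

filter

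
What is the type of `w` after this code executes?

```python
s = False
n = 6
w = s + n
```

bool + int returns int (False is 0, so 0 + 6 = 6)

int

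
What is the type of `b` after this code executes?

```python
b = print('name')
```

print() returns None

NoneType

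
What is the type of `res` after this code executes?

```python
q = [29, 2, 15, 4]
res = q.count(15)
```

list.count() returns int

int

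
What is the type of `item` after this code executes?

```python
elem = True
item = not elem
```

'not' always returns bool

bool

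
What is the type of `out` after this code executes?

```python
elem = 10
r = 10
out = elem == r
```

Equality comparison returns bool

bool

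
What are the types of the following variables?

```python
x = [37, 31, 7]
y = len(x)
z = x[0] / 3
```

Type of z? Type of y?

int / int returns float; len() returns int

float, int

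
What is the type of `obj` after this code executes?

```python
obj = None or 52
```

'or' with None returns the other value (52, int)

int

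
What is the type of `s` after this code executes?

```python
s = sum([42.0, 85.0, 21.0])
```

sum() of floats returns float

float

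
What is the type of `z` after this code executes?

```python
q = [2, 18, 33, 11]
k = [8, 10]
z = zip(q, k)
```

zip() returns a zip iterator object

zip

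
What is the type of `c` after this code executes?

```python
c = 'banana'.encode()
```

str.encode() returns bytes

bytes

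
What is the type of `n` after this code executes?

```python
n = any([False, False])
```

any() returns bool

bool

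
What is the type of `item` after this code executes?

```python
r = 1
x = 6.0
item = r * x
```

int * float returns float (1 * 6.0 = 6.0)

float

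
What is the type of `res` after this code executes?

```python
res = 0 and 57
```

'and' returns the first falsy value (0, which is int)

int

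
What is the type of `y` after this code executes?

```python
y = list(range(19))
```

list(range(...)) returns list

list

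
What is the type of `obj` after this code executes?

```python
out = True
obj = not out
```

'not' always returns bool

bool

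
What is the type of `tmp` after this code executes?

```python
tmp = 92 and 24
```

'and' returns the last value when all truthy (24, which is int)

int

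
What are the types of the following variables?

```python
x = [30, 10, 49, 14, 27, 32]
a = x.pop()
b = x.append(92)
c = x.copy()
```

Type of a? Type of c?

list.pop() returns the element (int); list.copy() returns list

int, list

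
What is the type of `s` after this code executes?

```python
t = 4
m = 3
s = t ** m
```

int ** positive int returns int (4 ** 3 = 64)

int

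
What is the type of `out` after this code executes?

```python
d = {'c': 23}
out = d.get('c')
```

dict.get() returns the value (int) when key is found

int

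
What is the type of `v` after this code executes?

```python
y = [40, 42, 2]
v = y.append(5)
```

list.append() returns None (mutates in place)

NoneType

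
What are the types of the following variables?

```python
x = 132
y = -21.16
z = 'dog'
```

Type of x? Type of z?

x is int; z is str

int, str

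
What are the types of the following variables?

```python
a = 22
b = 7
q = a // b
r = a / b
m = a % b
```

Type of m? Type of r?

int % int returns int; int / int returns float

int, float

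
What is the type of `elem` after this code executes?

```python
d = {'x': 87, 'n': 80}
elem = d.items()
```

dict.items() returns a dict_items view

dict_items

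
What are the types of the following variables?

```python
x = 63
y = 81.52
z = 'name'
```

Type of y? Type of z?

y is float; z is str

float, str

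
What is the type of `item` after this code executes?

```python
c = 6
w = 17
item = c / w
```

int / int always returns float in Python 3 (6 / 17 = 0.352941)

float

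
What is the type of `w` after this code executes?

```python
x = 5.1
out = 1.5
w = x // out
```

float // float returns float (floor division preserves float type)

float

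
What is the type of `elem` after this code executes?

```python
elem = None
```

None has type NoneType

NoneType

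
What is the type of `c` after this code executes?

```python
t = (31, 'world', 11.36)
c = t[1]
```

Index 1 of tuple is 'world' which is str

str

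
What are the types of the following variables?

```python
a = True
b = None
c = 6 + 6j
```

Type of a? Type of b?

a is bool; b is NoneType

bool, NoneType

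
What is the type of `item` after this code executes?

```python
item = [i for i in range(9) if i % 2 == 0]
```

A list comprehension [...] produces a list

list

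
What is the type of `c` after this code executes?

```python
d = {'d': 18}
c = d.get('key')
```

dict.get() returns None when key 'key' is not found and no default given

NoneType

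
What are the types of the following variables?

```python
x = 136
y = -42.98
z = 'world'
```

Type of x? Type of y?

x is int; y is float

int, float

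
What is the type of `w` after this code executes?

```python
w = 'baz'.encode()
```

str.encode() returns bytes

bytes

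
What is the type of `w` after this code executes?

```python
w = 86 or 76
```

'or' returns the first truthy value (86, which is int)

int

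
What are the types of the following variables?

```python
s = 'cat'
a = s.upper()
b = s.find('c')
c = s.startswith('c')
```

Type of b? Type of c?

str.find() returns int; str.startswith() returns bool

int, bool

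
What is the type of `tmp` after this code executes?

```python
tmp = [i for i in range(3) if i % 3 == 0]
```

A list comprehension [...] produces a list

list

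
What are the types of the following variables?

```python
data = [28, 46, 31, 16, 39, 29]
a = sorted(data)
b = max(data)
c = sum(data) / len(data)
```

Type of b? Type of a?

max of ints returns int; sorted() returns list

int, list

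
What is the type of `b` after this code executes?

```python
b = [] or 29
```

'or' returns first truthy value (29, which is int)

int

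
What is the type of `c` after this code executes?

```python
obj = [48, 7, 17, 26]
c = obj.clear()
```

list.clear() returns None

NoneType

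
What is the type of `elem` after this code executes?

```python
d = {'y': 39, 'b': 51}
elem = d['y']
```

Accessing dict[str, int] with key 'y' returns int value 39

int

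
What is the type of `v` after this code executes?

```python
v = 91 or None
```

'or' returns first truthy value (91, int)

int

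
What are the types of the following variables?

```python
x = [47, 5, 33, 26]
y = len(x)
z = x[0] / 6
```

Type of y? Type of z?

len() returns int; int / int returns float

int, float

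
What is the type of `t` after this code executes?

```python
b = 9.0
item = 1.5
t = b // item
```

float // float returns float (floor division preserves float type)

float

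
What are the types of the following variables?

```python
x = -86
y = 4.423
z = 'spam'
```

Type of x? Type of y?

x is int; y is float

int, float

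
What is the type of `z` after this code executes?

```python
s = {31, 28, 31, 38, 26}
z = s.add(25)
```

set.add() returns None (mutates in place)

NoneType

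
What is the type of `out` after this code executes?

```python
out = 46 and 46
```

'and' returns the last value when all truthy (46, which is int)

int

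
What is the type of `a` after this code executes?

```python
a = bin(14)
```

bin() returns str representation

str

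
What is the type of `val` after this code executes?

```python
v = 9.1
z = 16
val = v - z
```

float - int returns float (9.1 - 16 = -6.9)

float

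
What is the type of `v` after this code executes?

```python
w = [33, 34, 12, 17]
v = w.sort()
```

list.sort() returns None (sorts in place)

NoneType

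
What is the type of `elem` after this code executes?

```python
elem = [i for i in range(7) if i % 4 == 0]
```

A list comprehension [...] produces a list

list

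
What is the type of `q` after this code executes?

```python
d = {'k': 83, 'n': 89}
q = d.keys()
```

.keys() returns a dict_keys view object

dict_keys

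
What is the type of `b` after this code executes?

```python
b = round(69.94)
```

round() with no ndigits arg returns int

int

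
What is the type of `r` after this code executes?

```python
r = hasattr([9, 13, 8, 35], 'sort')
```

hasattr() returns bool

bool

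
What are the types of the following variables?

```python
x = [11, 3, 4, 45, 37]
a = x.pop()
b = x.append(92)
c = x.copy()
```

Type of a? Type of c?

list.pop() returns the element (int); list.copy() returns list

int, list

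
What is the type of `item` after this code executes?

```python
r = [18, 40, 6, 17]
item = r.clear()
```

list.clear() returns None

NoneType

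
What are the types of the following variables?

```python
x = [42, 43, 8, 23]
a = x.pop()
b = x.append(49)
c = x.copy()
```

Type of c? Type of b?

list.copy() returns list; list.append() returns None

list, NoneType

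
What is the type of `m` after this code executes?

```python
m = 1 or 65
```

'or' returns the first truthy value (1, which is int)

int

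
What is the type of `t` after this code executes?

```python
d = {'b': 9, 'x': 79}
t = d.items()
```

dict.items() returns a dict_items view

dict_items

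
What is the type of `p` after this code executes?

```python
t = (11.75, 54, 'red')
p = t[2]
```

Index 2 of tuple is 'red' which is str

str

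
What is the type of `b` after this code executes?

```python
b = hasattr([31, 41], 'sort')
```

hasattr() returns bool

bool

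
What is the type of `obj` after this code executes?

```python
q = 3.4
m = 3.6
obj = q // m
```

float // float returns float (floor division preserves float type)

float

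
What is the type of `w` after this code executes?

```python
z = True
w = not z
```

'not' always returns bool

bool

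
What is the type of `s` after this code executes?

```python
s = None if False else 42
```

Ternary: condition is False, else branch (42) taken → int

int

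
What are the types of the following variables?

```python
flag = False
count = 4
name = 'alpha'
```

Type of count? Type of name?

count is int; name is str

int, str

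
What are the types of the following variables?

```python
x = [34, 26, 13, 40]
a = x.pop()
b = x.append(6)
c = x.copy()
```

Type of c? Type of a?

list.copy() returns list; list.pop() returns the element (int)

list, int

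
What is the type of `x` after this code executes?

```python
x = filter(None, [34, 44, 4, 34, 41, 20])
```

filter() returns a filter iterator object

filter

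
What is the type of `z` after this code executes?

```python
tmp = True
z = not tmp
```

'not' always returns bool

bool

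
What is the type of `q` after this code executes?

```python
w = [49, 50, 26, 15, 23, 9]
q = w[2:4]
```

Slicing a list always returns a list

list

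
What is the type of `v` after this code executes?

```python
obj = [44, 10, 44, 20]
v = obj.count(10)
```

list.count() returns int

int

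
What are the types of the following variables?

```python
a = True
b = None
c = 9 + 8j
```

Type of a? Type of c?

a is bool; c is complex

bool, complex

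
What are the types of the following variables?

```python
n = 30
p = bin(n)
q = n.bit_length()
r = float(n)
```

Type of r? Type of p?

float() returns float; bin() returns str

float, str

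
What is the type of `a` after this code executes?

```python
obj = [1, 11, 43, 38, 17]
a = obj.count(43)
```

list.count() returns int

int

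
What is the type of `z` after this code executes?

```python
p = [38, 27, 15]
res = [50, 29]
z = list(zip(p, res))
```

list(zip(...)) returns a list of tuples

list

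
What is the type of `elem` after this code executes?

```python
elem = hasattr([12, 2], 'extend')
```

hasattr() returns bool

bool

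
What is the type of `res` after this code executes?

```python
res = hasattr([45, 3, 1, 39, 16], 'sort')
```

hasattr() returns bool

bool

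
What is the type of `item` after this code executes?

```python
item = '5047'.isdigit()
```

str.isdigit() returns bool

bool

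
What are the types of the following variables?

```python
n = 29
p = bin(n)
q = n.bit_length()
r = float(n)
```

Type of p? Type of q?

bin() returns str; int.bit_length() returns int

str, int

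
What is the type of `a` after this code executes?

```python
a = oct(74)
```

oct() returns str representation

str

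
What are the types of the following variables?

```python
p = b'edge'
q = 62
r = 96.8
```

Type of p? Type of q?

p is bytes; q is int

bytes, int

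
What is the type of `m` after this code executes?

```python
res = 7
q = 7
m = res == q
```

Equality comparison returns bool

bool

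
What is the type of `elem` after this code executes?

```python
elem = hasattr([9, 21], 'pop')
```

hasattr() returns bool

bool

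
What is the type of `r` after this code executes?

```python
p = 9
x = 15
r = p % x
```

int % int returns int (9 % 15 = 9)

int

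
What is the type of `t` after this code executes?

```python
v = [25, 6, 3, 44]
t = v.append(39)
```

list.append() returns None (mutates in place)

NoneType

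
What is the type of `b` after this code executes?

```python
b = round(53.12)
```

round() with no ndigits arg returns int

int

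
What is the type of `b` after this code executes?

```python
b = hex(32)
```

hex() returns str representation

str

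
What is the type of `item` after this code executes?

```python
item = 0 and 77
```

'and' returns the first falsy value (0, which is int)

int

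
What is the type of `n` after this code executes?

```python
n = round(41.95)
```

round() with no ndigits arg returns int

int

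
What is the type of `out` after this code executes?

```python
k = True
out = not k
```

'not' always returns bool

bool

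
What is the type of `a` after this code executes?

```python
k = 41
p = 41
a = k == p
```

Equality comparison returns bool

bool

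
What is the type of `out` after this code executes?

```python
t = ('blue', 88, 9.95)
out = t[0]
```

Index 0 of tuple is 'blue' which is str

str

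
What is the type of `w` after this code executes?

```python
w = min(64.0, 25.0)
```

min() of floats returns float

float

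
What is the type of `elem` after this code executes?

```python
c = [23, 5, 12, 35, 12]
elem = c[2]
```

Indexing a list of ints returns int (c[2] = 12)

int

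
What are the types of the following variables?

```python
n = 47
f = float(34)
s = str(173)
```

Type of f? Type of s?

f is float; s is str

float, str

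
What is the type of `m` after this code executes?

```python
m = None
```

None has type NoneType

NoneType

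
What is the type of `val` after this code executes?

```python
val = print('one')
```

print() returns None

NoneType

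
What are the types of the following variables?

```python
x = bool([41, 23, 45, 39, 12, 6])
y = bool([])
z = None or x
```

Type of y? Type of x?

bool() returns bool; bool() returns bool

bool, bool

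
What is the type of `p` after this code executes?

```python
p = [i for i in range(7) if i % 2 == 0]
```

A list comprehension [...] produces a list

list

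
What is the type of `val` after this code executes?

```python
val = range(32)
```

range() returns a range object

range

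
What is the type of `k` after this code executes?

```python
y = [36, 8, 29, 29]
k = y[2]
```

Indexing a list of ints returns int (y[2] = 29)

int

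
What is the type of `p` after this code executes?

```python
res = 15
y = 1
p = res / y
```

int / int always returns float in Python 3 (15 / 1 = 15)

float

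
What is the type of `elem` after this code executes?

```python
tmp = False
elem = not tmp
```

'not' always returns bool

bool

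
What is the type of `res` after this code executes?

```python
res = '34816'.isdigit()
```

str.isdigit() returns bool

bool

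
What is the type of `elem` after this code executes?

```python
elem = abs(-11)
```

abs() of int returns int

int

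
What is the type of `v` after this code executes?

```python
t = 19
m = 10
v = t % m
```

int % int returns int (19 % 10 = 9)

int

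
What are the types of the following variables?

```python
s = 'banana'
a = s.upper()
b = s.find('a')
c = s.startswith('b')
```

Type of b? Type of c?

str.find() returns int; str.startswith() returns bool

int, bool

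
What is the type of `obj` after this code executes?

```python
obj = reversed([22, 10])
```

reversed() on a list returns a list_reverseiterator

list_reverseiterator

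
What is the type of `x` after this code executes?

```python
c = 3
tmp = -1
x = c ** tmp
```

int ** negative int returns float

float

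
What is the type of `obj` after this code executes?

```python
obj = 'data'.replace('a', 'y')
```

str.replace() returns str

str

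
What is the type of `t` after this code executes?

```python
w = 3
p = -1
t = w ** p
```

int ** negative int returns float

float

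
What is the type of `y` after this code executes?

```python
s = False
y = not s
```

'not' always returns bool

bool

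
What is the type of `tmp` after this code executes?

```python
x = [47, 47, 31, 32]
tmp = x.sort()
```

list.sort() returns None (sorts in place)

NoneType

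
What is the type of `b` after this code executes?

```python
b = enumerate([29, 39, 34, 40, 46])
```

enumerate() returns an enumerate iterator object

enumerate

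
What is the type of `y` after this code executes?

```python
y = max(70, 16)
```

max() of ints returns int

int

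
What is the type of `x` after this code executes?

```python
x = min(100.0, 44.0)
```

min() of floats returns float

float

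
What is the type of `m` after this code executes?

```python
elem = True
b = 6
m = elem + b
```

bool + int returns int (True is 1, so 1 + 6 = 7)

int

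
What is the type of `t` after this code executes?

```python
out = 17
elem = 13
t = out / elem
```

int / int always returns float in Python 3 (17 / 13 = 1.30769)

float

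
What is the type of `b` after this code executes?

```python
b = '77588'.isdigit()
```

str.isdigit() returns bool

bool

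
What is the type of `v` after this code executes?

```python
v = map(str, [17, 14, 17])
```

map() returns a map iterator object

map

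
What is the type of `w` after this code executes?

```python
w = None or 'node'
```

'or' with None returns the other value ('node', str)

str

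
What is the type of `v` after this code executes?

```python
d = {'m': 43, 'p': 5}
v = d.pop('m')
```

dict.pop() returns the value (int)

int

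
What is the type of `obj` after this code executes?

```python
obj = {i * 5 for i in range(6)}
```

A set comprehension {expr for x in iterable} produces a set

set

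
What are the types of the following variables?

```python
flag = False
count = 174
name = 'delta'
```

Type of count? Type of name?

count is int; name is str

int, str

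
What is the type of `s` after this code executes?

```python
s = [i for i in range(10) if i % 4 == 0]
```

A list comprehension [...] produces a list

list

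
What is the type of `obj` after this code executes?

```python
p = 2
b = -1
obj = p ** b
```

int ** negative int returns float

float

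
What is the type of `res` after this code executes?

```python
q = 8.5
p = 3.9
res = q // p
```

float // float returns float (floor division preserves float type)

float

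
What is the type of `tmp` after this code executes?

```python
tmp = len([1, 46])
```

len() always returns int

int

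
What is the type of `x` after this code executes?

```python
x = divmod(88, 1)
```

divmod() returns a tuple (quotient, remainder)

tuple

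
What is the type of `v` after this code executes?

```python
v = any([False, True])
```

any() returns bool

bool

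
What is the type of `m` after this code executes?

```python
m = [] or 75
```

'or' returns first truthy value (75, which is int)

int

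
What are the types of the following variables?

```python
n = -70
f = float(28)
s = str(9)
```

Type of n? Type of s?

n is int; s is str

int, str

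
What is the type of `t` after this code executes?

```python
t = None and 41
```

'and' returns first falsy value (None)

NoneType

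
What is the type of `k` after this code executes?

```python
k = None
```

None has type NoneType

NoneType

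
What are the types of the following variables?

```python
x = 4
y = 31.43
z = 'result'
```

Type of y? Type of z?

y is float; z is str

float, str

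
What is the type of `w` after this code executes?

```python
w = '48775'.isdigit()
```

str.isdigit() returns bool

bool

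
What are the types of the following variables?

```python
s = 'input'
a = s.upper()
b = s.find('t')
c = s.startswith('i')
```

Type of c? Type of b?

str.startswith() returns bool; str.find() returns int

bool, int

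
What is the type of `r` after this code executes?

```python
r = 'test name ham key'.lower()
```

str.lower() returns str

str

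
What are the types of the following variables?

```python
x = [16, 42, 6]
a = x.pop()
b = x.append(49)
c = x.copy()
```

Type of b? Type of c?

list.append() returns None; list.copy() returns list

NoneType, list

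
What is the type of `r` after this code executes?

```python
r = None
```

None has type NoneType

NoneType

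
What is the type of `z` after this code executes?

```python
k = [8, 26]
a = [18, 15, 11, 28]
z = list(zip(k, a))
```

list(zip(...)) returns a list of tuples

list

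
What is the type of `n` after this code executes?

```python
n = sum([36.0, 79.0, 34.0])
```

sum() of floats returns float

float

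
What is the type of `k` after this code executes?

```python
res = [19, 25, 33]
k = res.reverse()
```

list.reverse() returns None

NoneType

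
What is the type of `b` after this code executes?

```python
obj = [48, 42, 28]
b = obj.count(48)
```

list.count() returns int

int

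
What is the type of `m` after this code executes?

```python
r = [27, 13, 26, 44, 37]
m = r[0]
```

Indexing a list of ints returns int (r[0] = 27)

int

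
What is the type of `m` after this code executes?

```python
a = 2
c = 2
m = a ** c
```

int ** positive int returns int (2 ** 2 = 4)

int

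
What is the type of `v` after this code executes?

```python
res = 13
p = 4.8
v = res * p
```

int * float returns float (13 * 4.8 = 62.4)

float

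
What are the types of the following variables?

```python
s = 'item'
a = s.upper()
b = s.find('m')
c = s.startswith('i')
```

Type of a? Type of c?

str.upper() returns str; str.startswith() returns bool

str, bool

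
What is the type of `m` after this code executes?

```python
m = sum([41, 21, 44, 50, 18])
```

sum() of ints returns int

int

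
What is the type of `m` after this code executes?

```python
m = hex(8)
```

hex() returns str representation

str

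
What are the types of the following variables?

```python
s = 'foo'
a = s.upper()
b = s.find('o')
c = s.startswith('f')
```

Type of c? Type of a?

str.startswith() returns bool; str.upper() returns str

bool, str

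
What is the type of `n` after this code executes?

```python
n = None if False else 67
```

Ternary: condition is False, else branch (67) taken → int

int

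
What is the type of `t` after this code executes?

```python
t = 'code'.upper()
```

str.upper() returns str

str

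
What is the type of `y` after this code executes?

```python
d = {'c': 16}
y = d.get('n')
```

dict.get() returns None when key 'n' is not found and no default given

NoneType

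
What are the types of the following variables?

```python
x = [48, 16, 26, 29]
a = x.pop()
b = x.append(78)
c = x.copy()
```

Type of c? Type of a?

list.copy() returns list; list.pop() returns the element (int)

list, int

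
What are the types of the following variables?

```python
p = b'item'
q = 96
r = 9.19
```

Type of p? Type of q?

p is bytes; q is int

bytes, int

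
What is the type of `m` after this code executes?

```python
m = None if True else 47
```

Ternary: condition is True, if branch (None) taken → NoneType

NoneType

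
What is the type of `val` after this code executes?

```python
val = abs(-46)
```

abs() of int returns int

int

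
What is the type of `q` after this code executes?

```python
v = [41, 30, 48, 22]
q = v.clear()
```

list.clear() returns None

NoneType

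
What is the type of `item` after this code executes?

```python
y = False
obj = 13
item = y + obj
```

bool + int returns int (False is 0, so 0 + 13 = 13)

int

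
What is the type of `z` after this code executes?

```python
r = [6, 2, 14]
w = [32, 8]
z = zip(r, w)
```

zip() returns a zip iterator object

zip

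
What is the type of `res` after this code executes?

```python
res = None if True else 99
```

Ternary: condition is True, if branch (None) taken → NoneType

NoneType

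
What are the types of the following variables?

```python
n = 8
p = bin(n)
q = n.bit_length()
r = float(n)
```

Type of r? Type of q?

float() returns float; int.bit_length() returns int

float, int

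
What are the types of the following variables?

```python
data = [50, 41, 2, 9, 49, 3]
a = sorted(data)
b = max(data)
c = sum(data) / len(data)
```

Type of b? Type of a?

max of ints returns int; sorted() returns list

int, list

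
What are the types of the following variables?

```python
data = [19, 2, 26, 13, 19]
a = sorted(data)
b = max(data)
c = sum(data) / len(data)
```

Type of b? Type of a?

max of ints returns int; sorted() returns list

int, list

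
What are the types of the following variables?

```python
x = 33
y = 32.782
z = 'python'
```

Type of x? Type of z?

x is int; z is str

int, str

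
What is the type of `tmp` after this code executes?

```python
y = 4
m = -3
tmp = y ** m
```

int ** negative int returns float

float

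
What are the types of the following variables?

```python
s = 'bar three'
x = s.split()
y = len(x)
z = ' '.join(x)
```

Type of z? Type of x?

str.join() returns str; str.split() returns list

str, list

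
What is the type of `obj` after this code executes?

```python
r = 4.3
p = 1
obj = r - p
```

float - int returns float (4.3 - 1 = 3.3)

float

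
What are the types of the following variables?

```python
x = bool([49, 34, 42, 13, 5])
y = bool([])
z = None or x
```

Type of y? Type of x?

bool() returns bool; bool() returns bool

bool, bool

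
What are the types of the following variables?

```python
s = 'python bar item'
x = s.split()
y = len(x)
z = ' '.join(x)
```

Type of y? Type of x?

len() returns int; str.split() returns list

int, list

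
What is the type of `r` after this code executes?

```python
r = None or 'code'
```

'or' with None returns the other value ('code', str)

str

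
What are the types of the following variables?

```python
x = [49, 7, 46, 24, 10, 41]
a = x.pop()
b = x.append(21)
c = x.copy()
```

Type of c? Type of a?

list.copy() returns list; list.pop() returns the element (int)

list, int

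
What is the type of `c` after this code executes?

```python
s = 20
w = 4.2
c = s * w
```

int * float returns float (20 * 4.2 = 84.0)

float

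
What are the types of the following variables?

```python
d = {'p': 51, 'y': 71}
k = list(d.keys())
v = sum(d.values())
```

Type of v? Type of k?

sum of int values returns int; list(...) returns list

int, list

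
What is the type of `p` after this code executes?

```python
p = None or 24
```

'or' with None returns the other value (24, int)

int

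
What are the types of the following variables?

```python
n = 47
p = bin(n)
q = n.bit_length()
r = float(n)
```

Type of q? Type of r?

int.bit_length() returns int; float() returns float

int, float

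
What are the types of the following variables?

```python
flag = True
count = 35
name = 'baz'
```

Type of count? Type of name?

count is int; name is str

int, str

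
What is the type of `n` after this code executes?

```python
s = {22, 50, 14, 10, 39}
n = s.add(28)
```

set.add() returns None (mutates in place)

NoneType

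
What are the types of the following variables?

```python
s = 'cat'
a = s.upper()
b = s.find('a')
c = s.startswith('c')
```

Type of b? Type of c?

str.find() returns int; str.startswith() returns bool

int, bool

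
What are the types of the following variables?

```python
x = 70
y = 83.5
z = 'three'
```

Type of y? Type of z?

y is float; z is str

float, str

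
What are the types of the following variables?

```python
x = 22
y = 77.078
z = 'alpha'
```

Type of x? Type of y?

x is int; y is float

int, float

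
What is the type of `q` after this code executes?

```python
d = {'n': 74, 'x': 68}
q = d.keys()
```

.keys() returns a dict_keys view object

dict_keys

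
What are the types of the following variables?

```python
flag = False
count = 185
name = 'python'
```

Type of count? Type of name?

count is int; name is str

int, str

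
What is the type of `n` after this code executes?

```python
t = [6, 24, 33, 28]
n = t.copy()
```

list.copy() returns list

list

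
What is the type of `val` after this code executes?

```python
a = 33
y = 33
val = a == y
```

Equality comparison returns bool

bool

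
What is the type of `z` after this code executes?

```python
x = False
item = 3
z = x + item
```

bool + int returns int (False is 0, so 0 + 3 = 3)

int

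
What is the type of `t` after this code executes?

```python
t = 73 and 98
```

'and' returns the last value when all truthy (98, which is int)

int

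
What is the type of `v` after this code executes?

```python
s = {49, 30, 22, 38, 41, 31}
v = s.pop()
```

Popping from a set of ints returns int

int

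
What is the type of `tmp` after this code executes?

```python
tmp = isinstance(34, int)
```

isinstance() returns bool

bool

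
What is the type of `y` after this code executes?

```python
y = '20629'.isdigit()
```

str.isdigit() returns bool

bool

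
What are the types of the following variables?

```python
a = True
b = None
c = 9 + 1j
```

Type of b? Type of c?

b is NoneType; c is complex

NoneType, complex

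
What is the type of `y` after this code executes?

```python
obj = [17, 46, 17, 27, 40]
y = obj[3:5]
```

Slicing a list always returns a list

list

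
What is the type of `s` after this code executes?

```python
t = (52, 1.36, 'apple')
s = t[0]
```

Index 0 of tuple is 52 which is int

int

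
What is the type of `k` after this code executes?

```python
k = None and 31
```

'and' returns first falsy value (None)

NoneType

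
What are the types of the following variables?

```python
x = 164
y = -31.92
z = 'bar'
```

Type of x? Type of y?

x is int; y is float

int, float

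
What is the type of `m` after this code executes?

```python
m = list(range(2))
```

list(range(...)) returns list

list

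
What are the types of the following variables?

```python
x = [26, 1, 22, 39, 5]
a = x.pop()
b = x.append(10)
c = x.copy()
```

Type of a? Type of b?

list.pop() returns the element (int); list.append() returns None

int, NoneType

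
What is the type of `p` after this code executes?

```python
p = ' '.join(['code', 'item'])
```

str.join() returns str

str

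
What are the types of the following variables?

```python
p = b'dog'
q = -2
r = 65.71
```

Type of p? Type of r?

p is bytes; r is float

bytes, float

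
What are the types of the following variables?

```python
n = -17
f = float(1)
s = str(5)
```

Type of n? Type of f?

n is int; f is float

int, float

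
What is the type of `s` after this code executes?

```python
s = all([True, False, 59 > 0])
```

all() returns bool

bool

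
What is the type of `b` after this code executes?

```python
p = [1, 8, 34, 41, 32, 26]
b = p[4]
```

Indexing a list of ints returns int (p[4] = 32)

int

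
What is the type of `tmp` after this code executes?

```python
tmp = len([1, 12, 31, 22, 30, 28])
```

len() always returns int

int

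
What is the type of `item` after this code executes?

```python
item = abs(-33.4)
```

abs() of float returns float

float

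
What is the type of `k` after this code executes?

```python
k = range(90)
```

range() returns a range object

range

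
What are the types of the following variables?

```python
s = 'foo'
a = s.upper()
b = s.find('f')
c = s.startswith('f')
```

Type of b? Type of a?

str.find() returns int; str.upper() returns str

int, str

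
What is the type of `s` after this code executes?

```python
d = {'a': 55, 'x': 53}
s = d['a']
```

Accessing dict[str, int] with key 'a' returns int value 55

int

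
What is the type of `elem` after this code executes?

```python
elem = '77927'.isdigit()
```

str.isdigit() returns bool

bool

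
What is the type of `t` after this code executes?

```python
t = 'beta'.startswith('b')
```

str.startswith() returns bool

bool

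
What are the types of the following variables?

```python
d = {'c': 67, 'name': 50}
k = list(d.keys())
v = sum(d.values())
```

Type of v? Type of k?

sum of int values returns int; list(...) returns list

int, list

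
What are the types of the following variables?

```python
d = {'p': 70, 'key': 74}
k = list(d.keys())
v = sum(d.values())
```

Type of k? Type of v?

list(...) returns list; sum of int values returns int

list, int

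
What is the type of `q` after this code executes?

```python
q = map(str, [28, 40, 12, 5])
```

map() returns a map iterator object

map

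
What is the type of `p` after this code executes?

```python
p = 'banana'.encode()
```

str.encode() returns bytes

bytes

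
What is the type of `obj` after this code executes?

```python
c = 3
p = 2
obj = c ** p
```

int ** positive int returns int (3 ** 2 = 9)

int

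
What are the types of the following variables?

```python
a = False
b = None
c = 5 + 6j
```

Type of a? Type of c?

a is bool; c is complex

bool, complex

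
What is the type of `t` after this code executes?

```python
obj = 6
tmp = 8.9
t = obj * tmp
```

int * float returns float (6 * 8.9 = 53.4)

float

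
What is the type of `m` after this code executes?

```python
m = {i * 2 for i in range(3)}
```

A set comprehension {expr for x in iterable} produces a set

set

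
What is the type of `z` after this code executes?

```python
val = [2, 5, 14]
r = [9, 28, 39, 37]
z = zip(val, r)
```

zip() returns a zip iterator object

zip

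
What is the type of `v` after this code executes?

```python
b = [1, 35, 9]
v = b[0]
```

Indexing a list of ints returns int (b[0] = 1)

int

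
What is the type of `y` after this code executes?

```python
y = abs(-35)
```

abs() of int returns int

int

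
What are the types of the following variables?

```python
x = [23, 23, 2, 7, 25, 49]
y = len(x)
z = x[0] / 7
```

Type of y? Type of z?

len() returns int; int / int returns float

int, float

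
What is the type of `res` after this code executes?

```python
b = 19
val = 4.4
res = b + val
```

int + float returns float (19 + 4.4 = 23.4)

float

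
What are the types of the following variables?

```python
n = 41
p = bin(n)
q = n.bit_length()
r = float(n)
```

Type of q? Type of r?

int.bit_length() returns int; float() returns float

int, float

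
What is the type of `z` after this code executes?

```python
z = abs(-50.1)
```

abs() of float returns float

float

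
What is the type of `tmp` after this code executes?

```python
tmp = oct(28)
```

oct() returns str representation

str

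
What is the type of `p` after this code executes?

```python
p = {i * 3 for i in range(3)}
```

A set comprehension {expr for x in iterable} produces a set

set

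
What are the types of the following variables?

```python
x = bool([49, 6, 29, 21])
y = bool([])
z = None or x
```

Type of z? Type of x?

None or <bool> returns the bool; bool() returns bool

bool, bool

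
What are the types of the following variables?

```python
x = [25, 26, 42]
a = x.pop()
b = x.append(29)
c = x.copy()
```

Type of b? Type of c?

list.append() returns None; list.copy() returns list

NoneType, list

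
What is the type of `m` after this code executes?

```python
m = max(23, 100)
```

max() of ints returns int

int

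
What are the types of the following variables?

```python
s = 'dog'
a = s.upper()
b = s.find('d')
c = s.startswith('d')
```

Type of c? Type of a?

str.startswith() returns bool; str.upper() returns str

bool, str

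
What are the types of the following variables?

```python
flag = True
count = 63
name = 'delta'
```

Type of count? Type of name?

count is int; name is str

int, str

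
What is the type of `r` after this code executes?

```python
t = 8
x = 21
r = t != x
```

Comparison operators return bool

bool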